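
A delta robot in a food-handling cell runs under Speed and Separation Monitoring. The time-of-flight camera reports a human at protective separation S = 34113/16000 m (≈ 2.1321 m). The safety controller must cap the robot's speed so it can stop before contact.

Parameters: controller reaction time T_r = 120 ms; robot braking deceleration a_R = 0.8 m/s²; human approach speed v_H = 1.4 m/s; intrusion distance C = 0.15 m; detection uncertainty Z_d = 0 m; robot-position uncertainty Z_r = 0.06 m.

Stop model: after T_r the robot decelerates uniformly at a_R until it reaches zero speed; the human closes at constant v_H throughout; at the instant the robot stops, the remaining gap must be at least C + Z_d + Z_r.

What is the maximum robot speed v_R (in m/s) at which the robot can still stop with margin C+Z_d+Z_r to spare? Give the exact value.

v_R_max = 3/4 m/s = 0.7500 m/s

collect terms ⇒ (5/8)·v_R² + (187/100)·v_R + (-5613/3200) = 0
  disc = (187/100)² − 4·(5/8)·(-5613/3200) = 1261129/160000 ; √disc = 1123/400
  v_R = (−(187/100) + 1123/400) / (2·(5/8)) = 3/4 m/s
check:
braking lasts T_s = (3/4)/(4/5) = 0.9375 s
reaction-phase robot travel = 0.7500·0.1200 = 0.0900 m
braking distance = 0.7500²/(2·0.8000) = 0.3516 m
person approaches 1.4000·(0.1200+0.9375) = 1.4805 m
residual clearance needed = 0.1500+0.0000+0.0600 = 0.2100 m
sum ≈ 0.0900+0.3516+1.4805+0.2100 ≈ 2.1321 m = S ✓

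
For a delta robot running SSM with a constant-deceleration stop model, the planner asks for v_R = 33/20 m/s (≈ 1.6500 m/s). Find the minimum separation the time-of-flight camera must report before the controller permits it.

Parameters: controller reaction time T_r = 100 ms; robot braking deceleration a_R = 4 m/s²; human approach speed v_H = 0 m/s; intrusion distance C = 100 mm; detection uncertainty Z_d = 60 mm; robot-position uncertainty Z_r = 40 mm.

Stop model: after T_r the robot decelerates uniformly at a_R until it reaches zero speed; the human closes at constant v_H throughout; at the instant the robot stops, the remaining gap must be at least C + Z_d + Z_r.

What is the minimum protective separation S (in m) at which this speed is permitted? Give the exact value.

S_min = 2257/3200 m = 0.7053 m

T_s = v_R/a_R = (33/20)/4 = 0.4125 s
reaction-phase robot travel = 1.6500·0.1000 = 0.1650 m
braking distance = 1.6500²/(2·4.0000) = 0.3403 m
human closes 0.0000·0.5125 = 0.0000 m
margins: 0.1000+0.0600+0.0400 = 0.2000 m
S_min ≈ 0.1650+0.3403+0.0000+0.2000  ⇒  S_min = 2257/3200 m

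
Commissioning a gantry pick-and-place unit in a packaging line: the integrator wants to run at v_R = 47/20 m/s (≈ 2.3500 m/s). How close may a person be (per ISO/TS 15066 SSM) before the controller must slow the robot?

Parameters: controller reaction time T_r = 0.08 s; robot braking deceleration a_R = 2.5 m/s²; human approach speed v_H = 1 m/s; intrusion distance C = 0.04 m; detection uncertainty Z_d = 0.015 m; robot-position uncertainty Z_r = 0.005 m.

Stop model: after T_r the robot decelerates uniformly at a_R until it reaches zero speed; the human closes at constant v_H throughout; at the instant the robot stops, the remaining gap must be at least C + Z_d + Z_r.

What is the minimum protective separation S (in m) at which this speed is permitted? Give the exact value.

T_s = v_R/a_R = (47/20)/(5/2) = 0.9400 s
robot covers v_R·T_r = 2.3500·0.0800 = 0.1880 m before braking
robot under decel: 2.3500²/(2·2.5000) = 1.1045 m
person approaches 1.0000·(0.0800+0.9400) = 1.0200 m
C+Z_d+Z_r = 0.0400+0.0150+0.0050 = 0.0600 m
S_min ≈ 0.1880+1.1045+1.0200+0.0600  ⇒  S_min = 949/400 m

S_min = 949/400 m = 2.3725 m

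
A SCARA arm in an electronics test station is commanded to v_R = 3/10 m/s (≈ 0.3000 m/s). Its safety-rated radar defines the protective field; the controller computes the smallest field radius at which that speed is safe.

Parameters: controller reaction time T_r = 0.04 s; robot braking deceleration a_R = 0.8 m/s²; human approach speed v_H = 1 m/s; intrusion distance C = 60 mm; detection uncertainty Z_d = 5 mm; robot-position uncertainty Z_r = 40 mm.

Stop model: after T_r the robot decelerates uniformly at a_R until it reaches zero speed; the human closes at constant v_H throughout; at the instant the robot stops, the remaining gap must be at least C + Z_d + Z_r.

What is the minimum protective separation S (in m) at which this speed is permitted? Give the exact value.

S_min = 2353/4000 m = 0.5883 m

braking lasts T_s = (3/10)/(4/5) = 0.3750 s
robot covers v_R·T_r = 0.3000·0.0400 = 0.0120 m before braking
robot under decel: 0.3000²/(2·0.8000) = 0.0563 m
human over T_r+T_s: 1.0000·(0.0400+0.3750) = 0.4150 m
residual clearance needed = 0.0600+0.0050+0.0400 = 0.1050 m
S_min ≈ 0.0120+0.0563+0.4150+0.1050  ⇒  S_min = 2353/4000 m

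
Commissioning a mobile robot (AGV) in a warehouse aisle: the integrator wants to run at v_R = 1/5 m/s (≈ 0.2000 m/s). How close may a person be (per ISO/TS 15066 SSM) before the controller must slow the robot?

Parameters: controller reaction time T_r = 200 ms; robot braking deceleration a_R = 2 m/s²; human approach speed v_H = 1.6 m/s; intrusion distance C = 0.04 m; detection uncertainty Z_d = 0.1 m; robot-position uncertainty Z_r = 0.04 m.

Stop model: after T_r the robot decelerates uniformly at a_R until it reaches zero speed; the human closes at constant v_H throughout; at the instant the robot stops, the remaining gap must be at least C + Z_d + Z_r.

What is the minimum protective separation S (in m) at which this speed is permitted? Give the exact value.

S_min = 71/100 m = 0.7100 m

stop time T_s = (1/5)/2 = 0.1000 s
robot covers v_R·T_r = 0.2000·0.2000 = 0.0400 m before braking
robot under decel: 0.2000²/(2·2.0000) = 0.0100 m
human closes 1.6000·0.3000 = 0.4800 m
margins: 0.0400+0.1000+0.0400 = 0.1800 m
S_min ≈ 0.0400+0.0100+0.4800+0.1800  ⇒  S_min = 71/100 m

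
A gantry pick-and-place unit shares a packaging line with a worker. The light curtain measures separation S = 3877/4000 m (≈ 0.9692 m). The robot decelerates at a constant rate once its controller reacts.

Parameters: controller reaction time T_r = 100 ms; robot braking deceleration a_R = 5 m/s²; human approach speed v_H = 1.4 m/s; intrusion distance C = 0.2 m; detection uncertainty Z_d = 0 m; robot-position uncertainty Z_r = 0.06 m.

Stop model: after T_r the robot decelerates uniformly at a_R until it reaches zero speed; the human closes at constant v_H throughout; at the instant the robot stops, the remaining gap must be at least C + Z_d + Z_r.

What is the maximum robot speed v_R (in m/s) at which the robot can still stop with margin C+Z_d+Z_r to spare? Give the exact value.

v_R_max = 23/20 m/s = 1.1500 m/s

quadratic (1/10)·v² + (19/50)·v + (-2277/4000) = 0
  disc = (19/50)² − 4·(1/10)·(-2277/4000) = 3721/10000 ; √disc = 61/100
  v_R = (−(19/50) + 61/100) / (2·(1/10)) = 23/20 m/s
check:
braking lasts T_s = (23/20)/5 = 0.2300 s
reaction-phase robot travel = 1.1500·0.1000 = 0.1150 m
robot under decel: 1.1500²/(2·5.0000) = 0.1323 m
person approaches 1.4000·(0.1000+0.2300) = 0.4620 m
margins: 0.2000+0.0000+0.0600 = 0.2600 m
sum ≈ 0.1150+0.1323+0.4620+0.2600 ≈ 0.9692 m = S ✓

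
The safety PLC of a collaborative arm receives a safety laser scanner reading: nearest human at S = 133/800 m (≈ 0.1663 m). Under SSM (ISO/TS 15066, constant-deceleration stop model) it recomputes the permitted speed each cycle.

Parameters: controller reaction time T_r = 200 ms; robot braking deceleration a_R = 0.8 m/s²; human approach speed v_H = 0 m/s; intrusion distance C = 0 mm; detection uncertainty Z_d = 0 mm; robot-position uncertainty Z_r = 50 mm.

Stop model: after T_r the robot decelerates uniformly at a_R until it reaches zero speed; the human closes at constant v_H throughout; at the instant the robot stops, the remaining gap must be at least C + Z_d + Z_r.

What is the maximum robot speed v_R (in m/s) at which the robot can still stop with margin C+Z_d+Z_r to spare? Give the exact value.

v_R_max = 3/10 m/s = 0.3000 m/s

at the boundary: (5/8)·v² + (1/5)·v + (-93/800) = 0
  disc = (1/5)² − 4·(5/8)·(-93/800) = 529/1600 ; √disc = 23/40
  v_R = (−(1/5) + 23/40) / (2·(5/8)) = 3/10 m/s
check:
stop time T_s = (3/10)/(4/5) = 0.3750 s
robot in T_r: 0.3000·0.2000 = 0.0600 m
braking distance = 0.3000²/(2·0.8000) = 0.0563 m
person approaches 0.0000·(0.2000+0.3750) = 0.0000 m
C+Z_d+Z_r = 0.0000+0.0000+0.0500 = 0.0500 m
sum ≈ 0.0600+0.0563+0.0000+0.0500 ≈ 0.1663 m = S ✓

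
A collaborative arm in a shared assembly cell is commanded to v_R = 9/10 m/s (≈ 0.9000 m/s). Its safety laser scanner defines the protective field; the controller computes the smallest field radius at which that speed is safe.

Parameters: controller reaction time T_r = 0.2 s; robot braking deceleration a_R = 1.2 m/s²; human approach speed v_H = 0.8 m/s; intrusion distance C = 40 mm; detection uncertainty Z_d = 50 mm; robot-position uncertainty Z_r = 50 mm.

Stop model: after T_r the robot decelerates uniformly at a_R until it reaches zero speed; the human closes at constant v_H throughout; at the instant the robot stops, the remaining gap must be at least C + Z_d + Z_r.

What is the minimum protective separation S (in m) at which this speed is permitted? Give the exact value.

S_min = 567/400 m = 1.4175 m

stop time T_s = (9/10)/(6/5) = 0.7500 s
robot covers v_R·T_r = 0.9000·0.2000 = 0.1800 m before braking
robot covers 0.9000·0.7500 − ½·1.2000·0.7500² = 0.3375 m while stopping
person approaches 0.8000·(0.2000+0.7500) = 0.7600 m
margins: 0.0400+0.0500+0.0500 = 0.1400 m
S_min ≈ 0.1800+0.3375+0.7600+0.1400  ⇒  S_min = 567/400 m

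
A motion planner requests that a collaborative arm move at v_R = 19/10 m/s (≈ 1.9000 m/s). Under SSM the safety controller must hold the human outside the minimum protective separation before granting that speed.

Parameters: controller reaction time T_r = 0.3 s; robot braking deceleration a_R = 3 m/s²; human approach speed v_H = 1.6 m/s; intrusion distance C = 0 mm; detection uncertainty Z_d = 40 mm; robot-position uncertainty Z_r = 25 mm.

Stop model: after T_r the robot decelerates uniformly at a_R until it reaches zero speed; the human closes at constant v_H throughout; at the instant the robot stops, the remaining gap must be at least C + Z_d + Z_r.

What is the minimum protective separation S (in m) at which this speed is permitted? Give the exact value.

S_min = 273/100 m = 2.7300 m

T_s = v_R/a_R = (19/10)/3 = 0.6333 s
robot covers v_R·T_r = 1.9000·0.3000 = 0.5700 m before braking
robot under decel: 1.9000²/(2·3.0000) = 0.6017 m
human over T_r+T_s: 1.6000·(0.3000+0.6333) = 1.4933 m
margins: 0.0000+0.0400+0.0250 = 0.0650 m
S_min ≈ 0.5700+0.6017+1.4933+0.0650  ⇒  S_min = 273/100 m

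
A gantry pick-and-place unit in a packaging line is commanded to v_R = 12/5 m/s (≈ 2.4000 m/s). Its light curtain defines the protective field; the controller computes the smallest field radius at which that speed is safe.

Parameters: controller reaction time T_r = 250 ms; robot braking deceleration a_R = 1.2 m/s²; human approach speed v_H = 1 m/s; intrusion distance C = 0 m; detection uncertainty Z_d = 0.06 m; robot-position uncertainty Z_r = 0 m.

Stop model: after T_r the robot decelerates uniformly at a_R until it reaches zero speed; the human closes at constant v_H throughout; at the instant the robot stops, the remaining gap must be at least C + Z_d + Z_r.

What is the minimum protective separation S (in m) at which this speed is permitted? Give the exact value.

S_min = 531/100 m = 5.3100 m

braking lasts T_s = (12/5)/(6/5) = 2.0000 s
robot covers v_R·T_r = 2.4000·0.2500 = 0.6000 m before braking
robot covers 2.4000·2.0000 − ½·1.2000·2.0000² = 2.4000 m while stopping
human over T_r+T_s: 1.0000·(0.2500+2.0000) = 2.2500 m
residual clearance needed = 0.0000+0.0600+0.0000 = 0.0600 m
S_min ≈ 0.6000+2.4000+2.2500+0.0600  ⇒  S_min = 531/100 m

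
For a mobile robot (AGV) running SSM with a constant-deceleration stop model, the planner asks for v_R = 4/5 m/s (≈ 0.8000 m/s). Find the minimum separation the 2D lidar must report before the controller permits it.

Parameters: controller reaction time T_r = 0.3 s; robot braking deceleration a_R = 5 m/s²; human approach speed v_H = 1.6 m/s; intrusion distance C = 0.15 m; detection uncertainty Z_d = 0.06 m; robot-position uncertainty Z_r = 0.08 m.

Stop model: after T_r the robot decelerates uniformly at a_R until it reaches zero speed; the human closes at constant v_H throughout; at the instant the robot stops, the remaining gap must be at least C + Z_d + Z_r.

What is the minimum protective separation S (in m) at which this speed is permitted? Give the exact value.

S_min = 133/100 m = 1.3300 m

braking lasts T_s = (4/5)/5 = 0.1600 s
robot covers v_R·T_r = 0.8000·0.3000 = 0.2400 m before braking
braking distance = 0.8000²/(2·5.0000) = 0.0640 m
human over T_r+T_s: 1.6000·(0.3000+0.1600) = 0.7360 m
C+Z_d+Z_r = 0.1500+0.0600+0.0800 = 0.2900 m
S_min ≈ 0.2400+0.0640+0.7360+0.2900  ⇒  S_min = 133/100 m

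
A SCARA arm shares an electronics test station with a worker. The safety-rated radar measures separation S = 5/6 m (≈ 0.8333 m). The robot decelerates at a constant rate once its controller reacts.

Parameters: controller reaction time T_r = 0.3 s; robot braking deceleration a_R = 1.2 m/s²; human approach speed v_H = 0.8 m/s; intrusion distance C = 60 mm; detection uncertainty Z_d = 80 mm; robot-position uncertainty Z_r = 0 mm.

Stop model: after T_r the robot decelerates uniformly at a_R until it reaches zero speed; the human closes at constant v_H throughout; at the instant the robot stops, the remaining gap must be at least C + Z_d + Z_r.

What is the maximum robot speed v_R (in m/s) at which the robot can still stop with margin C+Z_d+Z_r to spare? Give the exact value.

quadratic (5/12)·v² + (29/30)·v + (-34/75) = 0
  disc = (29/30)² − 4·(5/12)·(-34/75) = 169/100 ; √disc = 13/10
  v_R = (−(29/30) + 13/10) / (2·(5/12)) = 2/5 m/s
check:
braking lasts T_s = (2/5)/(6/5) = 0.3333 s
robot in T_r: 0.4000·0.3000 = 0.1200 m
braking distance = 0.4000²/(2·1.2000) = 0.0667 m
human over T_r+T_s: 0.8000·(0.3000+0.3333) = 0.5067 m
residual clearance needed = 0.0600+0.0800+0.0000 = 0.1400 m
sum ≈ 0.1200+0.0667+0.5067+0.1400 ≈ 0.8333 m = S ✓

v_R_max = 2/5 m/s = 0.4000 m/s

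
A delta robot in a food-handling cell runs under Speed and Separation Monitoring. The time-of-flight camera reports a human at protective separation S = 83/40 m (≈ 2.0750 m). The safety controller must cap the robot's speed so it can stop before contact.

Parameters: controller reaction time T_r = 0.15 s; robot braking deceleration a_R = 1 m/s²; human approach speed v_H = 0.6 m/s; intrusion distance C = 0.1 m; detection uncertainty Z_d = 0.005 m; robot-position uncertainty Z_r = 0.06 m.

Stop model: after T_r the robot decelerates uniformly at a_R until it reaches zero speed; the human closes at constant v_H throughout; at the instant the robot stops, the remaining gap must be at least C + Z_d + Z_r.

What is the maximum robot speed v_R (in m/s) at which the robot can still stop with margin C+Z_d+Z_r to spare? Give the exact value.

v_R_max = 13/10 m/s = 1.3000 m/s

quadratic (1/2)·v² + (3/4)·v + (-91/50) = 0
  disc = (3/4)² − 4·(1/2)·(-91/50) = 1681/400 ; √disc = 41/20
  v_R = (−(3/4) + 41/20) / (2·(1/2)) = 13/10 m/s
check:
T_s = v_R/a_R = (13/10)/1 = 1.3000 s
robot covers v_R·T_r = 1.3000·0.1500 = 0.1950 m before braking
braking distance = 1.3000²/(2·1.0000) = 0.8450 m
person approaches 0.6000·(0.1500+1.3000) = 0.8700 m
residual clearance needed = 0.1000+0.0050+0.0600 = 0.1650 m
sum ≈ 0.1950+0.8450+0.8700+0.1650 ≈ 2.0750 m = S ✓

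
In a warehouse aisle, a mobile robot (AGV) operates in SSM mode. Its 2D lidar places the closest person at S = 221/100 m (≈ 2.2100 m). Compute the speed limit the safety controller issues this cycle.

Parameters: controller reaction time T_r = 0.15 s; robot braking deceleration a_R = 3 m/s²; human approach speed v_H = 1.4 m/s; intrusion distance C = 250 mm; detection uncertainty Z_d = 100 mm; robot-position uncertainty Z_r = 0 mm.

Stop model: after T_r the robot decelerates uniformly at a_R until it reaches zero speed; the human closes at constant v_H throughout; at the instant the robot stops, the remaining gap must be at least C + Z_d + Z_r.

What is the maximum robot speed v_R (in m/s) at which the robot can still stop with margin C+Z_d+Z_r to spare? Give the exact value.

quadratic (1/6)·v² + (37/60)·v + (-33/20) = 0
  disc = (37/60)² − 4·(1/6)·(-33/20) = 5329/3600 ; √disc = 73/60
  v_R = (−(37/60) + 73/60) / (2·(1/6)) = 9/5 m/s
check:
braking lasts T_s = (9/5)/3 = 0.6000 s
robot in T_r: 1.8000·0.1500 = 0.2700 m
braking distance = 1.8000²/(2·3.0000) = 0.5400 m
person approaches 1.4000·(0.1500+0.6000) = 1.0500 m
C+Z_d+Z_r = 0.2500+0.1000+0.0000 = 0.3500 m
sum ≈ 0.2700+0.5400+1.0500+0.3500 ≈ 2.2100 m = S ✓

v_R_max = 9/5 m/s = 1.8000 m/s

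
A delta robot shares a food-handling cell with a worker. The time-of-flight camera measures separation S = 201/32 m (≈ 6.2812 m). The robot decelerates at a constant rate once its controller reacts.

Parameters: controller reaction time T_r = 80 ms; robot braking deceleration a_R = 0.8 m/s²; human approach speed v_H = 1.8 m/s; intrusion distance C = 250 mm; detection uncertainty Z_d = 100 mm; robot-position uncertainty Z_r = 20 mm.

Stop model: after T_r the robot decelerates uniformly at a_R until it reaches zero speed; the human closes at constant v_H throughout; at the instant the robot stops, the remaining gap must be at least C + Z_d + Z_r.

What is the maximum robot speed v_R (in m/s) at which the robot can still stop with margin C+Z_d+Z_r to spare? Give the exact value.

quadratic (5/8)·v² + (233/100)·v + (-23069/4000) = 0
  disc = (233/100)² − 4·(5/8)·(-23069/4000) = 793881/40000 ; √disc = 891/200
  v_R = (−(233/100) + 891/200) / (2·(5/8)) = 17/10 m/s
check:
stop time T_s = (17/10)/(4/5) = 2.1250 s
reaction-phase robot travel = 1.7000·0.0800 = 0.1360 m
robot under decel: 1.7000²/(2·0.8000) = 1.8062 m
person approaches 1.8000·(0.0800+2.1250) = 3.9690 m
residual clearance needed = 0.2500+0.1000+0.0200 = 0.3700 m
sum ≈ 0.1360+1.8062+3.9690+0.3700 ≈ 6.2812 m = S ✓

v_R_max = 17/10 m/s = 1.7000 m/s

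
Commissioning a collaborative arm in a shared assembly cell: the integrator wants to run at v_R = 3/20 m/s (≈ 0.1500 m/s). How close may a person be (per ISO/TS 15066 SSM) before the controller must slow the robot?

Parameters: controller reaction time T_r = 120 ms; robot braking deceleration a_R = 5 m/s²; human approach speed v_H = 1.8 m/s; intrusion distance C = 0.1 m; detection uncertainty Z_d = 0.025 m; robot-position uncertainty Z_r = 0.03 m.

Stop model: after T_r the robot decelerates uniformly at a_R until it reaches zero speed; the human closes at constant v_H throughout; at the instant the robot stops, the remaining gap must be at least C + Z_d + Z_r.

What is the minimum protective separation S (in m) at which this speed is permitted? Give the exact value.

braking lasts T_s = (3/20)/5 = 0.0300 s
reaction-phase robot travel = 0.1500·0.1200 = 0.0180 m
braking distance = 0.1500²/(2·5.0000) = 0.0022 m
human closes 1.8000·0.1500 = 0.2700 m
margins: 0.1000+0.0250+0.0300 = 0.1550 m
S_min ≈ 0.0180+0.0022+0.2700+0.1550  ⇒  S_min = 1781/4000 m

S_min = 1781/4000 m = 0.4452 m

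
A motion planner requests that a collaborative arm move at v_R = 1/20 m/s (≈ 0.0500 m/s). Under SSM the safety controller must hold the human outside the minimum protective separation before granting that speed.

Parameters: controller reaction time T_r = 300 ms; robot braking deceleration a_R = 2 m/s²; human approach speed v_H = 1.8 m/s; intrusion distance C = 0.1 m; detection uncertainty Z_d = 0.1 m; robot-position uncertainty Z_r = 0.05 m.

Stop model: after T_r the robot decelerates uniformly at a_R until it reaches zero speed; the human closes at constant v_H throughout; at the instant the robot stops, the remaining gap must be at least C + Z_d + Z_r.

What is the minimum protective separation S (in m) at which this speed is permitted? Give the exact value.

S_min = 1361/1600 m = 0.8506 m

braking lasts T_s = (1/20)/2 = 0.0250 s
reaction-phase robot travel = 0.0500·0.3000 = 0.0150 m
braking distance = 0.0500²/(2·2.0000) = 0.0006 m
human over T_r+T_s: 1.8000·(0.3000+0.0250) = 0.5850 m
residual clearance needed = 0.1000+0.1000+0.0500 = 0.2500 m
S_min ≈ 0.0150+0.0006+0.5850+0.2500  ⇒  S_min = 1361/1600 m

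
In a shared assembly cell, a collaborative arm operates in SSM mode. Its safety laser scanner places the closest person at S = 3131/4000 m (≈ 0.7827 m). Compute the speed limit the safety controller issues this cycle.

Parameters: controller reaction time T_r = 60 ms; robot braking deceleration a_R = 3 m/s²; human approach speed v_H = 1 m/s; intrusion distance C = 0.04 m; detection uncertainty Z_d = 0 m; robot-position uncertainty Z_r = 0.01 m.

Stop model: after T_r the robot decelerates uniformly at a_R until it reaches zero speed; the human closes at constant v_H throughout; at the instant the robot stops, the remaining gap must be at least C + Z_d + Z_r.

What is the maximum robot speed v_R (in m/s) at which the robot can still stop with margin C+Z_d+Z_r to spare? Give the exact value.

quadratic (1/6)·v² + (59/150)·v + (-2691/4000) = 0
  disc = (59/150)² − 4·(1/6)·(-2691/4000) = 54289/90000 ; √disc = 233/300
  v_R = (−(59/150) + 233/300) / (2·(1/6)) = 23/20 m/s
check:
T_s = v_R/a_R = (23/20)/3 = 0.3833 s
robot covers v_R·T_r = 1.1500·0.0600 = 0.0690 m before braking
braking distance = 1.1500²/(2·3.0000) = 0.2204 m
human over T_r+T_s: 1.0000·(0.0600+0.3833) = 0.4433 m
C+Z_d+Z_r = 0.0400+0.0000+0.0100 = 0.0500 m
sum ≈ 0.0690+0.2204+0.4433+0.0500 ≈ 0.7827 m = S ✓

v_R_max = 23/20 m/s = 1.1500 m/s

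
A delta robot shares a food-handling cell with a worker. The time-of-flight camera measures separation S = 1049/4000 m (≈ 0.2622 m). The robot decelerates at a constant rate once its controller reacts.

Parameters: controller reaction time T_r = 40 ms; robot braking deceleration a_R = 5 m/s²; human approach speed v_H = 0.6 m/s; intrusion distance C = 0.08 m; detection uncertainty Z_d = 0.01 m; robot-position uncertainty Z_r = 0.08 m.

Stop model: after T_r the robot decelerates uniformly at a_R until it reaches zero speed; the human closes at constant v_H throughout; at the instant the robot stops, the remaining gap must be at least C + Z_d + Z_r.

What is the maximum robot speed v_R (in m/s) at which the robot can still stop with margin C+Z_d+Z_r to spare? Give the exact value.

quadratic (1/10)·v² + (4/25)·v + (-273/4000) = 0
  disc = (4/25)² − 4·(1/10)·(-273/4000) = 529/10000 ; √disc = 23/100
  v_R = (−(4/25) + 23/100) / (2·(1/10)) = 7/20 m/s
check:
T_s = v_R/a_R = (7/20)/5 = 0.0700 s
robot in T_r: 0.3500·0.0400 = 0.0140 m
braking distance = 0.3500²/(2·5.0000) = 0.0123 m
person approaches 0.6000·(0.0400+0.0700) = 0.0660 m
C+Z_d+Z_r = 0.0800+0.0100+0.0800 = 0.1700 m
sum ≈ 0.0140+0.0123+0.0660+0.1700 ≈ 0.2622 m = S ✓

v_R_max = 7/20 m/s = 0.3500 m/s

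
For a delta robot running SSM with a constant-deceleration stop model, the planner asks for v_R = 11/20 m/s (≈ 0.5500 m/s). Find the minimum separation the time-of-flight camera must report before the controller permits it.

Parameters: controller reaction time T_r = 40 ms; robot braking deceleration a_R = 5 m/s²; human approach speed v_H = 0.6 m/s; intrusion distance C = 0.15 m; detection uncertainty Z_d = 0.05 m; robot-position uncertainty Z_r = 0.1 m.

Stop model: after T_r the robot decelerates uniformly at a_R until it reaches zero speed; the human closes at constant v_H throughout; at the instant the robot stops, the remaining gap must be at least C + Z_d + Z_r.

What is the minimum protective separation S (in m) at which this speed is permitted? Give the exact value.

T_s = v_R/a_R = (11/20)/5 = 0.1100 s
robot in T_r: 0.5500·0.0400 = 0.0220 m
braking distance = 0.5500²/(2·5.0000) = 0.0302 m
person approaches 0.6000·(0.0400+0.1100) = 0.0900 m
C+Z_d+Z_r = 0.1500+0.0500+0.1000 = 0.3000 m
S_min ≈ 0.0220+0.0302+0.0900+0.3000  ⇒  S_min = 1769/4000 m

S_min = 1769/4000 m = 0.4422 m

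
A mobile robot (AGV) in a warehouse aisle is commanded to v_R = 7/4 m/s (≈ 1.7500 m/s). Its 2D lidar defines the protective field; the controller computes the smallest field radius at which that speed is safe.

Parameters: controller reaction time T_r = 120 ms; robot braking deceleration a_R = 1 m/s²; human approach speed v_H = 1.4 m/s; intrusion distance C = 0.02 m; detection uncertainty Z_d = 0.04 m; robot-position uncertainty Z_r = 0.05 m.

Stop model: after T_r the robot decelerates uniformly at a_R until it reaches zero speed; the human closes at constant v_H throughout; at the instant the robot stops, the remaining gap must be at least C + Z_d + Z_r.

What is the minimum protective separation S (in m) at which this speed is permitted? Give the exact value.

braking lasts T_s = (7/4)/1 = 1.7500 s
robot covers v_R·T_r = 1.7500·0.1200 = 0.2100 m before braking
robot under decel: 1.7500²/(2·1.0000) = 1.5312 m
human closes 1.4000·1.8700 = 2.6180 m
C+Z_d+Z_r = 0.0200+0.0400+0.0500 = 0.1100 m
S_min ≈ 0.2100+1.5312+2.6180+0.1100  ⇒  S_min = 17877/4000 m

S_min = 17877/4000 m = 4.4692 m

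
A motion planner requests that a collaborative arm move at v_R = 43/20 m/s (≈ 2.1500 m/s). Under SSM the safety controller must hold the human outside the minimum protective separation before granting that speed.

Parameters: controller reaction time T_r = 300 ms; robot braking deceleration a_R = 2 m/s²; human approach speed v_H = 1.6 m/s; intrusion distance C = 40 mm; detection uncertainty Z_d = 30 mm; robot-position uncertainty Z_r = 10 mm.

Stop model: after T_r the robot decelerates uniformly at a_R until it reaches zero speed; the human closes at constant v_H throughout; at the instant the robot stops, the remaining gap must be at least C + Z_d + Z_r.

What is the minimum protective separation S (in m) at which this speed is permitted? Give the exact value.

braking lasts T_s = (43/20)/2 = 1.0750 s
reaction-phase robot travel = 2.1500·0.3000 = 0.6450 m
robot covers 2.1500·1.0750 − ½·2.0000·1.0750² = 1.1556 m while stopping
human over T_r+T_s: 1.6000·(0.3000+1.0750) = 2.2000 m
margins: 0.0400+0.0300+0.0100 = 0.0800 m
S_min ≈ 0.6450+1.1556+2.2000+0.0800  ⇒  S_min = 6529/1600 m

S_min = 6529/1600 m = 4.0806 m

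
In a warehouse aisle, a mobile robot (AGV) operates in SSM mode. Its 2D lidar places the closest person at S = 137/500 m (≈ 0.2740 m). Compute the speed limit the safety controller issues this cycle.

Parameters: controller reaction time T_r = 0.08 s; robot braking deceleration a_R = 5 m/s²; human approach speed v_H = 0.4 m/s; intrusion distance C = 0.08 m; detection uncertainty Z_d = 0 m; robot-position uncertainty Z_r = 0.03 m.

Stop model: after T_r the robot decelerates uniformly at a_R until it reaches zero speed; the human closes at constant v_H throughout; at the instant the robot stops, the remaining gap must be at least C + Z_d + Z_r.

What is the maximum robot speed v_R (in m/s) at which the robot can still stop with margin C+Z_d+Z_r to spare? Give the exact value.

quadratic (1/10)·v² + (4/25)·v + (-33/250) = 0
  disc = (4/25)² − 4·(1/10)·(-33/250) = 49/625 ; √disc = 7/25
  v_R = (−(4/25) + 7/25) / (2·(1/10)) = 3/5 m/s
check:
stop time T_s = (3/5)/5 = 0.1200 s
reaction-phase robot travel = 0.6000·0.0800 = 0.0480 m
braking distance = 0.6000²/(2·5.0000) = 0.0360 m
person approaches 0.4000·(0.0800+0.1200) = 0.0800 m
C+Z_d+Z_r = 0.0800+0.0000+0.0300 = 0.1100 m
sum ≈ 0.0480+0.0360+0.0800+0.1100 ≈ 0.2740 m = S ✓

v_R_max = 3/5 m/s = 0.6000 m/s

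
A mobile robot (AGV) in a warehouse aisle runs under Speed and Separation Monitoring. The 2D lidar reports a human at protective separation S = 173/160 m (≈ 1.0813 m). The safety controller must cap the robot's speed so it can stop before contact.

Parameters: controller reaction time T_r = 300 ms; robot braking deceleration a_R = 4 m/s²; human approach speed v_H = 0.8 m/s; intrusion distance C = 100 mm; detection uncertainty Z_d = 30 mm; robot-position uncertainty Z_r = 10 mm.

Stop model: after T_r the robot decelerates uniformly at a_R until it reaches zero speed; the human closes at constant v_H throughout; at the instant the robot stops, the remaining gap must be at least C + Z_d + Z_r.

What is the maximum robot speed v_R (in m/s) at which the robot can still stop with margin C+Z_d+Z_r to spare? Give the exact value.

at the boundary: (1/8)·v² + (1/2)·v + (-561/800) = 0
  disc = (1/2)² − 4·(1/8)·(-561/800) = 961/1600 ; √disc = 31/40
  v_R = (−(1/2) + 31/40) / (2·(1/8)) = 11/10 m/s
check:
stop time T_s = (11/10)/4 = 0.2750 s
robot covers v_R·T_r = 1.1000·0.3000 = 0.3300 m before braking
robot covers 1.1000·0.2750 − ½·4.0000·0.2750² = 0.1512 m while stopping
person approaches 0.8000·(0.3000+0.2750) = 0.4600 m
margins: 0.1000+0.0300+0.0100 = 0.1400 m
sum ≈ 0.3300+0.1512+0.4600+0.1400 ≈ 1.0813 m = S ✓

v_R_max = 11/10 m/s = 1.1000 m/s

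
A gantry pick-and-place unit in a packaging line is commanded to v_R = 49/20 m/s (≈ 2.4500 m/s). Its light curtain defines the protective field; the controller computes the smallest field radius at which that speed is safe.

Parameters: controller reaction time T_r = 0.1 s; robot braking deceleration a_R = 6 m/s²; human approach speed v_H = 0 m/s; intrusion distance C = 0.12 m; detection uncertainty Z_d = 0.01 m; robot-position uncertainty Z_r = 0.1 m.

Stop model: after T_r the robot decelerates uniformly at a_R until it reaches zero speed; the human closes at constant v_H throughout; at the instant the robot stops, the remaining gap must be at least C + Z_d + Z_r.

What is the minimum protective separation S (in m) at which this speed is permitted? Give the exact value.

S_min = 4681/4800 m = 0.9752 m

T_s = v_R/a_R = (49/20)/6 = 0.4083 s
robot covers v_R·T_r = 2.4500·0.1000 = 0.2450 m before braking
braking distance = 2.4500²/(2·6.0000) = 0.5002 m
person approaches 0.0000·(0.1000+0.4083) = 0.0000 m
C+Z_d+Z_r = 0.1200+0.0100+0.1000 = 0.2300 m
S_min ≈ 0.2450+0.5002+0.0000+0.2300  ⇒  S_min = 4681/4800 m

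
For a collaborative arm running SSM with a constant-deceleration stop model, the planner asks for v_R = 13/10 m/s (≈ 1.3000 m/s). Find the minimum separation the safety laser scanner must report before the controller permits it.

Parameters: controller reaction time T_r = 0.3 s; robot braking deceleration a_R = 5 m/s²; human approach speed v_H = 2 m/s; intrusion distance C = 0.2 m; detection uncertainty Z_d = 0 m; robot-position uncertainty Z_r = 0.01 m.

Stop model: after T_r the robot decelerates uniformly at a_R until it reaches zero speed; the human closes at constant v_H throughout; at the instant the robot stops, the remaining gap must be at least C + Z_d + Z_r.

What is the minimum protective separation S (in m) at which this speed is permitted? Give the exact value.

S_min = 1889/1000 m = 1.8890 m

braking lasts T_s = (13/10)/5 = 0.2600 s
reaction-phase robot travel = 1.3000·0.3000 = 0.3900 m
braking distance = 1.3000²/(2·5.0000) = 0.1690 m
human over T_r+T_s: 2.0000·(0.3000+0.2600) = 1.1200 m
C+Z_d+Z_r = 0.2000+0.0000+0.0100 = 0.2100 m
S_min ≈ 0.3900+0.1690+1.1200+0.2100  ⇒  S_min = 1889/1000 m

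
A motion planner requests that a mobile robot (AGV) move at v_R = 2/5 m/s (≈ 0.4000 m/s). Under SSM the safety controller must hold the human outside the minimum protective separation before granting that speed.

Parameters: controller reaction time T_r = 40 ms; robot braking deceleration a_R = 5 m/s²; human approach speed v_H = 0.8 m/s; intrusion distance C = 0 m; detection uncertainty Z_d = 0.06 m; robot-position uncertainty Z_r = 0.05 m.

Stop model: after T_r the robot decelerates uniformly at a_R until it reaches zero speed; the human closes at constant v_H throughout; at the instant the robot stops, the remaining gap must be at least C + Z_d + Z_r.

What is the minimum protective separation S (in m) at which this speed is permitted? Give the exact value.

S_min = 119/500 m = 0.2380 m

T_s = v_R/a_R = (2/5)/5 = 0.0800 s
robot covers v_R·T_r = 0.4000·0.0400 = 0.0160 m before braking
braking distance = 0.4000²/(2·5.0000) = 0.0160 m
person approaches 0.8000·(0.0400+0.0800) = 0.0960 m
residual clearance needed = 0.0000+0.0600+0.0500 = 0.1100 m
S_min ≈ 0.0160+0.0160+0.0960+0.1100  ⇒  S_min = 119/500 m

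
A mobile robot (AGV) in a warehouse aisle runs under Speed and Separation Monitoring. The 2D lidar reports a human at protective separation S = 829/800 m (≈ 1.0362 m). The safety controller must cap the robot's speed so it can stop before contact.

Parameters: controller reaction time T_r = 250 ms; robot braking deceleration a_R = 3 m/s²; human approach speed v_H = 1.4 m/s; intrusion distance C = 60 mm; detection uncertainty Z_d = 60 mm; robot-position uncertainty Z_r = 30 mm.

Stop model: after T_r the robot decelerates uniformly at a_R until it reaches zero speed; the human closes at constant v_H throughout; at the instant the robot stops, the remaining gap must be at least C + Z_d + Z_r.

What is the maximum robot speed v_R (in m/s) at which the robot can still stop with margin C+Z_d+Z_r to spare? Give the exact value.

v_R_max = 13/20 m/s = 0.6500 m/s

at the boundary: (1/6)·v² + (43/60)·v + (-429/800) = 0
  disc = (43/60)² − 4·(1/6)·(-429/800) = 196/225 ; √disc = 14/15
  v_R = (−(43/60) + 14/15) / (2·(1/6)) = 13/20 m/s
check:
T_s = v_R/a_R = (13/20)/3 = 0.2167 s
reaction-phase robot travel = 0.6500·0.2500 = 0.1625 m
robot under decel: 0.6500²/(2·3.0000) = 0.0704 m
human closes 1.4000·0.4667 = 0.6533 m
residual clearance needed = 0.0600+0.0600+0.0300 = 0.1500 m
sum ≈ 0.1625+0.0704+0.6533+0.1500 ≈ 1.0362 m = S ✓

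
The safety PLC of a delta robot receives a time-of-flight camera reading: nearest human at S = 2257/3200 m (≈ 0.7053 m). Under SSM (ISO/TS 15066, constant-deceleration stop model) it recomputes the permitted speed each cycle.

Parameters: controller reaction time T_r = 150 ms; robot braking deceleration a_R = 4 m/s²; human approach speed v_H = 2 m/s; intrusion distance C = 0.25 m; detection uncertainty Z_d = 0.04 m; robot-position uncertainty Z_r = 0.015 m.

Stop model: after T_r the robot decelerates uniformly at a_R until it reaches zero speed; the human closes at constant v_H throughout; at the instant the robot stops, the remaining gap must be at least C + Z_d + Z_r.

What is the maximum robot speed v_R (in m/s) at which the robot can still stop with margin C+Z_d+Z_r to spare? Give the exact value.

at the boundary: (1/8)·v² + (13/20)·v + (-321/3200) = 0
  disc = (13/20)² − 4·(1/8)·(-321/3200) = 121/256 ; √disc = 11/16
  v_R = (−(13/20) + 11/16) / (2·(1/8)) = 3/20 m/s
check:
braking lasts T_s = (3/20)/4 = 0.0375 s
robot in T_r: 0.1500·0.1500 = 0.0225 m
braking distance = 0.1500²/(2·4.0000) = 0.0028 m
human over T_r+T_s: 2.0000·(0.1500+0.0375) = 0.3750 m
residual clearance needed = 0.2500+0.0400+0.0150 = 0.3050 m
sum ≈ 0.0225+0.0028+0.3750+0.3050 ≈ 0.7053 m = S ✓

v_R_max = 3/20 m/s = 0.1500 m/s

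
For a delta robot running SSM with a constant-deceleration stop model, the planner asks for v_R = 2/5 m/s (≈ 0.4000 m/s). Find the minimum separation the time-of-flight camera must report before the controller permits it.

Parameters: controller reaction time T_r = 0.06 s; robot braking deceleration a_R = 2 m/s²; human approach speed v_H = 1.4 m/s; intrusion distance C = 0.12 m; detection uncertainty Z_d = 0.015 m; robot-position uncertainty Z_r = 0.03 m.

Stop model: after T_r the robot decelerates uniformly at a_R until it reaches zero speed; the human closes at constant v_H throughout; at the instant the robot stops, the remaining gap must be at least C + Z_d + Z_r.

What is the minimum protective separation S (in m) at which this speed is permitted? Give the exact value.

S_min = 593/1000 m = 0.5930 m

T_s = v_R/a_R = (2/5)/2 = 0.2000 s
robot in T_r: 0.4000·0.0600 = 0.0240 m
robot covers 0.4000·0.2000 − ½·2.0000·0.2000² = 0.0400 m while stopping
human over T_r+T_s: 1.4000·(0.0600+0.2000) = 0.3640 m
residual clearance needed = 0.1200+0.0150+0.0300 = 0.1650 m
S_min ≈ 0.0240+0.0400+0.3640+0.1650  ⇒  S_min = 593/1000 m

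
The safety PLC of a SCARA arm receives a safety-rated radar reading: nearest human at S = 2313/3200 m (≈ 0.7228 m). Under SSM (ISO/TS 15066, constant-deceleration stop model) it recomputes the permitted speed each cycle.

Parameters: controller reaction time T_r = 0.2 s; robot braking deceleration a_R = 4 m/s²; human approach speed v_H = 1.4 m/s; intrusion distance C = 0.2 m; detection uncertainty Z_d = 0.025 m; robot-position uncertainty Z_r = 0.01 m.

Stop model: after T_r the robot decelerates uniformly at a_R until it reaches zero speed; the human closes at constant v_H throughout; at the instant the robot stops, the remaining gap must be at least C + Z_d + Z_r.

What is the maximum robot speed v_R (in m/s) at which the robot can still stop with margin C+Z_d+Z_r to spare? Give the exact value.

v_R_max = 7/20 m/s = 0.3500 m/s

collect terms ⇒ (1/8)·v_R² + (11/20)·v_R + (-133/640) = 0
  disc = (11/20)² − 4·(1/8)·(-133/640) = 2601/6400 ; √disc = 51/80
  v_R = (−(11/20) + 51/80) / (2·(1/8)) = 7/20 m/s
check:
T_s = v_R/a_R = (7/20)/4 = 0.0875 s
robot covers v_R·T_r = 0.3500·0.2000 = 0.0700 m before braking
robot under decel: 0.3500²/(2·4.0000) = 0.0153 m
human over T_r+T_s: 1.4000·(0.2000+0.0875) = 0.4025 m
C+Z_d+Z_r = 0.2000+0.0250+0.0100 = 0.2350 m
sum ≈ 0.0700+0.0153+0.4025+0.2350 ≈ 0.7228 m = S ✓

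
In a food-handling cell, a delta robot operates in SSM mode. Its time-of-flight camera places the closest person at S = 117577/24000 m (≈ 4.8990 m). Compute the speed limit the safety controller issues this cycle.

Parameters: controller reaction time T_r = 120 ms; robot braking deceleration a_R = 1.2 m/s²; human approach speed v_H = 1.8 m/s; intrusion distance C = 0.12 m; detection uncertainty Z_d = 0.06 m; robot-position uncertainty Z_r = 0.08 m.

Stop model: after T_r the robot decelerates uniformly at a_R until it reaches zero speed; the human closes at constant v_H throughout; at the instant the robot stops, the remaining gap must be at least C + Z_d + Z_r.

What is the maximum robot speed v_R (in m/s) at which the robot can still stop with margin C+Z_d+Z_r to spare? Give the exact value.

v_R_max = 37/20 m/s = 1.8500 m/s

collect terms ⇒ (5/12)·v_R² + (81/50)·v_R + (-106153/24000) = 0
  disc = (81/50)² − 4·(5/12)·(-106153/24000) = 3598609/360000 ; √disc = 1897/600
  v_R = (−(81/50) + 1897/600) / (2·(5/12)) = 37/20 m/s
check:
stop time T_s = (37/20)/(6/5) = 1.5417 s
robot in T_r: 1.8500·0.1200 = 0.2220 m
braking distance = 1.8500²/(2·1.2000) = 1.4260 m
human closes 1.8000·1.6617 = 2.9910 m
residual clearance needed = 0.1200+0.0600+0.0800 = 0.2600 m
sum ≈ 0.2220+1.4260+2.9910+0.2600 ≈ 4.8990 m = S ✓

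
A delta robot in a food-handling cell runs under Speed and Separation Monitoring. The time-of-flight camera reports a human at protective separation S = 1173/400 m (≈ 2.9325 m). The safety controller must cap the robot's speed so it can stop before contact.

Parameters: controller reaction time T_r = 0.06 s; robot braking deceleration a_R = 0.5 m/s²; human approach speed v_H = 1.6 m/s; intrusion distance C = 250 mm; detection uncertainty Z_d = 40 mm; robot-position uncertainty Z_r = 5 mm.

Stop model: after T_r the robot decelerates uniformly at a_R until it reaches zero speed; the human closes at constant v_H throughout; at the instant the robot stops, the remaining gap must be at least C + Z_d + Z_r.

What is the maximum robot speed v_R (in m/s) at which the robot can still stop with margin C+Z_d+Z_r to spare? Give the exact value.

v_R_max = 13/20 m/s = 0.6500 m/s

quadratic (1)·v² + (163/50)·v + (-5083/2000) = 0
  disc = (163/50)² − 4·(1)·(-5083/2000) = 12996/625 ; √disc = 114/25
  v_R = (−(163/50) + 114/25) / (2·(1)) = 13/20 m/s
check:
T_s = v_R/a_R = (13/20)/(1/2) = 1.3000 s
robot covers v_R·T_r = 0.6500·0.0600 = 0.0390 m before braking
robot covers 0.6500·1.3000 − ½·0.5000·1.3000² = 0.4225 m while stopping
human closes 1.6000·1.3600 = 2.1760 m
C+Z_d+Z_r = 0.2500+0.0400+0.0050 = 0.2950 m
sum ≈ 0.0390+0.4225+2.1760+0.2950 ≈ 2.9325 m = S ✓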